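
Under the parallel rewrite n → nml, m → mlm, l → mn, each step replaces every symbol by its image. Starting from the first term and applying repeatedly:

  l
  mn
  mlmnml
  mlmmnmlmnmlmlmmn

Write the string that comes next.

Replace each of the 16 characters of mlmmnmlmnmlmlmmn in place — mlm mn mlm mlm nml mlm mn mlm nml mlm mn mlm mn mlm mlm nml — and concatenate.

mlmmnmlmmlmnmlmlmmnmlmnmlmlmmnmlmmnmlmmlmnml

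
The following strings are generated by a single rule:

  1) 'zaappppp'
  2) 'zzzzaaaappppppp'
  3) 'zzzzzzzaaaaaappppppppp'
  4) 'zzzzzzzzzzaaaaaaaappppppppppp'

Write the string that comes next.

Reading off run lengths: z runs 1, 4, 7, 10; a runs 2, 4, 6, 8; p runs 5, 7, 9, 11 — each is linear in n (n = 1, 2, …).
At n = 5 the blocks have lengths 13, 10, 13.

zzzzzzzzzzzzzaaaaaaaaaappppppppppppp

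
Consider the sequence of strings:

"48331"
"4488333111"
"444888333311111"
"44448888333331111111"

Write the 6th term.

Each string has the form 4^{n} 8^{n} 3^{n+1} 1^{2n-1} (n = 1, 2, …).
At n = 6 the blocks have lengths 6, 6, 7, 11.

444444888888333333311111111111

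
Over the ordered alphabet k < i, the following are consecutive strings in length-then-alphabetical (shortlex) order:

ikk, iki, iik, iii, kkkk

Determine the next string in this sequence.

kkki

Treat kkkk as a base-2 numeral over the given alphabet and add one, carrying through any trailing i's.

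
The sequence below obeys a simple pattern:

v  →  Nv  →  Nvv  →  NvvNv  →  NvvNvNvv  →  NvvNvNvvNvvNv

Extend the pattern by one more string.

NvvNvNvvNvvNvNvvNvNvv

Each term (from the third on) is the previous term followed by the one before it: term 3 = Nv·v = Nvv.
The next term joins NvvNvNvvNvvNv and NvvNvNvv.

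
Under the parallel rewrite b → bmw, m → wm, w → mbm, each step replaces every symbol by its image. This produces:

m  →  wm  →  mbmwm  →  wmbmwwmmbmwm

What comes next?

Expanding wmbmwwmmbmwm: w→mbm, m→wm, b→bmw, m→wm, w→mbm, w→mbm, m→wm, m→wm, b→bmw, m→wm, w→mbm, m→wm. Concatenated: mbm wm bmw wm mbm mbm wm wm bmw wm mbm wm.

mbmwmbmwwmmbmmbmwmwmbmwwmmbmwm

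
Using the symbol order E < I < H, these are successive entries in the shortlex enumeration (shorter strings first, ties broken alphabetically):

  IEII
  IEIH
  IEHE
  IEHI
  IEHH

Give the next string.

IIEE

The successor of IEHH increments the rightmost position that isn't already H and resets every position after it to E.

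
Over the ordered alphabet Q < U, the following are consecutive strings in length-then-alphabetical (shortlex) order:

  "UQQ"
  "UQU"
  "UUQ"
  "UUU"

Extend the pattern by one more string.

UUU is the last string of length 3, so the next is the first of length 4: Q repeated 4 times.

QQQQ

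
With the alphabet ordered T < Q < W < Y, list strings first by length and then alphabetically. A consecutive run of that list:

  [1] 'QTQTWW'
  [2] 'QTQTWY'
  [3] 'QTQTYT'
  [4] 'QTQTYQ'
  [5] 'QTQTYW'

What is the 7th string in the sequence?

QTQQTT

Continuing the enumeration 2 steps past QTQTYW: QTQTYW → QTQTYY → (answer).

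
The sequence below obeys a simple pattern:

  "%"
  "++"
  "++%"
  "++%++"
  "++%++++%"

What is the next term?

++%++++%++%++

Each term (from the third on) is the previous term followed by the one before it: term 3 = ++·% = ++%.
Continuing: ++%++++% · ++%++ gives term 6.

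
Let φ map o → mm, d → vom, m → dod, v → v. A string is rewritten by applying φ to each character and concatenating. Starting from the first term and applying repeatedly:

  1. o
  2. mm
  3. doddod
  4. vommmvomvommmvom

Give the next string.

φ(vommmvomvommmvom) expands symbol-by-symbol to v mm dod dod dod v mm dod v mm dod dod dod v mm dod; joining the 16 pieces gives the next term.

vmmdoddoddodvmmdodvmmdoddoddodvmmdod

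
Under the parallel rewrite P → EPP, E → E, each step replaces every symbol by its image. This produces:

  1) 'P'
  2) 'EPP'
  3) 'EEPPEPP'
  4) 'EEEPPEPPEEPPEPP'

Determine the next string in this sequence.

EEEEPPEPPEEPPEPPEEEPPEPPEEPPEPP

Applying the rule to each of the 15 symbols of EEEPPEPPEEPPEPP gives the pieces E E E EPP EPP E EPP EPP E E EPP EPP E EPP EPP, which concatenate to the answer.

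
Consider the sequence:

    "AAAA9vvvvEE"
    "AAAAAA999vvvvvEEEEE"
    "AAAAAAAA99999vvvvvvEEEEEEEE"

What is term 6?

AAAAAAAAAAAAAA99999999999vvvvvvvvvEEEEEEEEEEEEEEEEE

Each string has the form A^{2n+2} 9^{2n-1} v^{n+3} E^{3n-1} (n = 1, 2, …).
For term 6, n = 6, so the run lengths are 14, 11, 9, 17.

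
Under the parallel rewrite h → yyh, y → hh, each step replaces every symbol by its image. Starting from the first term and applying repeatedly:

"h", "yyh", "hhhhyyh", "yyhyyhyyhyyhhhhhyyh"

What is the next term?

Applying the rule to each of the 19 symbols of yyhyyhyyhyyhhhhhyyh gives the pieces hh hh yyh hh hh yyh hh hh yyh hh hh yyh yyh yyh yyh yyh hh hh yyh, which concatenate to the answer.

hhhhyyhhhhhyyhhhhhyyhhhhhyyhyyhyyhyyhyyhhhhhyyh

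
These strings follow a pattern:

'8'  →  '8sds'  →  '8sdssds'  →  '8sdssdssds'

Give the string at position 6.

8sdssdssdssdssds

Each term is the previous one with sds appended.
From 8sdssdssds, 2 further steps: 8sdssdssds → 8sdssdssdssds → (answer).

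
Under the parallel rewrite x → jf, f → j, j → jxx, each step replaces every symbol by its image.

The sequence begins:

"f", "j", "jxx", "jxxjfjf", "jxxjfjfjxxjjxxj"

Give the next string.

Replace each of the 15 characters of jxxjfjfjxxjjxxj in place — jxx jf jf jxx j jxx j jxx jf jf jxx jxx jf jf jxx — and concatenate.

jxxjfjfjxxjjxxjjxxjfjfjxxjxxjfjfjxx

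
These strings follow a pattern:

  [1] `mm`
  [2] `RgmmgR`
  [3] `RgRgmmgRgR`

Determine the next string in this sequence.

RgRgRgmmgRgRgR

Every step adds Rg to the front and gR to the end of the previous string.
So the next term is Rg·RgRgmmgRgR·gR.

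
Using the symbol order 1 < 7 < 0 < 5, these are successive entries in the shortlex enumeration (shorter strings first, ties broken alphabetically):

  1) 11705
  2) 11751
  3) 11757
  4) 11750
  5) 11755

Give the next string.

11011

Treat 11755 as a base-4 numeral over the given alphabet and add one, carrying through any trailing 5's.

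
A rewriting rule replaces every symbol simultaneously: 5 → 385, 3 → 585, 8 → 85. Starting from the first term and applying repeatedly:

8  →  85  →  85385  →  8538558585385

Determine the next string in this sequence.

8538558585385385853858538558585385

Applying the rule to each of the 13 symbols of 8538558585385 gives the pieces 85 385 585 85 385 385 85 385 85 385 585 85 385, which concatenate to the answer.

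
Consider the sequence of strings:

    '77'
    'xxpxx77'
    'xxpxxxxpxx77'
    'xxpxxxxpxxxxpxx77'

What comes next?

Each term is the previous one with xxpxx prepended.
Applying this once more to xxpxxxxpxxxxpxx77:

xxpxxxxpxxxxpxxxxpxx77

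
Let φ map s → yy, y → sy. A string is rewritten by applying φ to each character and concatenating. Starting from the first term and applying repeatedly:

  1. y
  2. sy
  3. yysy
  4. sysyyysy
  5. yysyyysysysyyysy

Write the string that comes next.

Rewriting the 16 symbols of yysyyysysysyyysy one by one yields sy sy yy sy sy sy yy sy yy sy yy sy sy sy yy sy; concatenated:

sysyyysysysyyysyyysyyysysysyyysy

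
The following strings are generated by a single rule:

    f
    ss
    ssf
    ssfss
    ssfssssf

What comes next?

From term 3 onward, concatenate the last term with the second-to-last: ss·f = ssf, ssf·ss = ssfss, …
Continuing: ssfssssf · ssfss gives term 6.

ssfssssfssfss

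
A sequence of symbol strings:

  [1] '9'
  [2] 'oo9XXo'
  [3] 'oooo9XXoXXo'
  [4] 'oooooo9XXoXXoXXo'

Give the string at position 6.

oooooooooo9XXoXXoXXoXXoXXo

Every step adds oo to the front and XXo to the end of the previous string.
From oooooo9XXoXXoXXo, 2 further steps: oooooo9XXoXXoXXo → oooooooo9XXoXXoXXoXXo → (answer).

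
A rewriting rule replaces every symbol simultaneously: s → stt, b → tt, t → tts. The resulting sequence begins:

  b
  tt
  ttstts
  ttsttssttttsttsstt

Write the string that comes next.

ttsttssttttsttssttsttttsttsttsttssttttsttssttsttttstts

Applying the rule to each of the 18 symbols of ttsttssttttsttsstt gives the pieces tts tts stt tts tts stt stt tts tts tts tts stt tts tts stt stt tts tts, which concatenate to the answer.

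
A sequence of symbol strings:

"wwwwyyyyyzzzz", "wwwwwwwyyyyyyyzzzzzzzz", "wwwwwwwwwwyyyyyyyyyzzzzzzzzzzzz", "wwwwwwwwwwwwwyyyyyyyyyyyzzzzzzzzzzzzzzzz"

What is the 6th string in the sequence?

wwwwwwwwwwwwwwwwwwwyyyyyyyyyyyyyyyzzzzzzzzzzzzzzzzzzzzzzzz

Term n consists of 3n+1 w's, followed by 2n+3 y's, followed by 4n z's (n = 1, 2, …).
For term 6, n = 6, so the run lengths are 19, 15, 24.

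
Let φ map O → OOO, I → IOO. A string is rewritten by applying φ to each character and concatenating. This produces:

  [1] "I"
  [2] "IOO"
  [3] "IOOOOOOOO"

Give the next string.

IOOOOOOOOOOOOOOOOOOOOOOOOOO

Apply φ to IOOOOOOOO symbol by symbol: I→IOO, O→OOO, O→OOO, O→OOO, O→OOO, O→OOO, O→OOO, O→OOO, O→OOO; joined: IOO OOO OOO OOO OOO OOO OOO OOO OOO.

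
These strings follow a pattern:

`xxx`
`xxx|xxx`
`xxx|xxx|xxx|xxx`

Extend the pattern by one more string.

Every step duplicates the string with '|' between the halves.
Doubling xxx|xxx|xxx|xxx with '|' between the halves:

xxx|xxx|xxx|xxx|xxx|xxx|xxx|xxx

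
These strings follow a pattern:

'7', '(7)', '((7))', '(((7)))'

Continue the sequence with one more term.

Every step adds ( to the front and ) to the end of the previous string.
Applying this once more to (((7))):

((((7))))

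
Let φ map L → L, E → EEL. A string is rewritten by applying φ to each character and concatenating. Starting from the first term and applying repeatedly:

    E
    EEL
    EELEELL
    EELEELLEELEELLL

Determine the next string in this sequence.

Rewriting the 15 symbols of EELEELLEELEELLL one by one yields EEL EEL L EEL EEL L L EEL EEL L EEL EEL L L L; concatenated:

EELEELLEELEELLLEELEELLEELEELLLL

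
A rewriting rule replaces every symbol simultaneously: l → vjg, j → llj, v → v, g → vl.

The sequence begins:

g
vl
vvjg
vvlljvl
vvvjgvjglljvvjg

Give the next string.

Rewriting the 15 symbols of vvvjgvjglljvvjg one by one yields v v v llj vl v llj vl vjg vjg llj v v llj vl; concatenated:

vvvlljvlvlljvlvjgvjglljvvlljvl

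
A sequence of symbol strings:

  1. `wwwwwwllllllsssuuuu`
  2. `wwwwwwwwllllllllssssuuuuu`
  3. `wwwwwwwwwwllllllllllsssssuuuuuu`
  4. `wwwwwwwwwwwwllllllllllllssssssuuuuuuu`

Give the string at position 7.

wwwwwwwwwwwwwwwwwwllllllllllllllllllsssssssssuuuuuuuuuu

Reading off run lengths: w runs 6, 8, 10, 12; l runs 6, 8, 10, 12; s runs 3, 4, 5, 6; u runs 4, 5, 6, 7 — each is linear in n, where the shown terms are n = 3, 4, 5, 6.
Setting n = 9 gives 18, 18, 9, 10 characters in each block.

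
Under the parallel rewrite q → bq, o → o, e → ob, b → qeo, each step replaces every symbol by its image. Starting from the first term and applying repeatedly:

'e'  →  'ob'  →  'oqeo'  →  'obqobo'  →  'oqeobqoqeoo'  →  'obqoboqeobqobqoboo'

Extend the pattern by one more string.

oqeobqoqeoobqoboqeobqoqeobqoqeooo

φ(obqoboqeobqobqoboo) expands symbol-by-symbol to o qeo bq o qeo o bq ob o qeo bq o qeo bq o qeo o o; joining the 18 pieces gives the next term.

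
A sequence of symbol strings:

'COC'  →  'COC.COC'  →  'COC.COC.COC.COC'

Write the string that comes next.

Each string is two copies of the previous one joined by '.'.
Doubling COC.COC.COC.COC with '.' between the halves:

COC.COC.COC.COC.COC.COC.COC.COC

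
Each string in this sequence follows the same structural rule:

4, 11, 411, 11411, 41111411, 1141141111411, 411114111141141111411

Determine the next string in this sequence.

Each term (from the third on) is the two preceding terms concatenated in order: term 3 = 4·11 = 411.
The next term joins 1141141111411 and 411114111141141111411.

1141141111411411114111141141111411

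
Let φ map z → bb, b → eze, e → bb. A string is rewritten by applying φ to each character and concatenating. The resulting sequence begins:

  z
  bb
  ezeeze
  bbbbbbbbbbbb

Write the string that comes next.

Apply φ to bbbbbbbbbbbb symbol by symbol: b→eze, b→eze, b→eze, b→eze, b→eze, b→eze, b→eze, b→eze, b→eze, b→eze, b→eze, b→eze; joined: eze eze eze eze eze eze eze eze eze eze eze eze.

ezeezeezeezeezeezeezeezeezeezeezeeze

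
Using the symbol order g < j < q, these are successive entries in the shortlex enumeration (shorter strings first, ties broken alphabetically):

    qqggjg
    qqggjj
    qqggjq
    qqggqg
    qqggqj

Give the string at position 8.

Continuing the enumeration 3 steps past qqggqj: qqggqj → qqggqq → qqgjgg → (answer).

qqgjgj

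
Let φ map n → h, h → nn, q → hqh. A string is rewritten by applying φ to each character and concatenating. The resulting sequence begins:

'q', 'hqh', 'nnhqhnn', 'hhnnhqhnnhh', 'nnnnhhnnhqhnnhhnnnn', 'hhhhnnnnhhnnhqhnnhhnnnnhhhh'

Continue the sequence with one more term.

Rewriting the 27 symbols of hhhhnnnnhhnnhqhnnhhnnnnhhhh one by one yields nn nn nn nn h h h h nn nn h h nn hqh nn h h nn nn h h h h nn nn nn nn; concatenated:

nnnnnnnnhhhhnnnnhhnnhqhnnhhnnnnhhhhnnnnnnnn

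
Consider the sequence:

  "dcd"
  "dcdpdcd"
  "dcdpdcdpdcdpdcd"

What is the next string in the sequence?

Each string is two copies of the previous one joined by 'p'.
So the next term is two copies of dcdpdcdpdcdpdcd with 'p' between the halves.

dcdpdcdpdcdpdcdpdcdpdcdpdcdpdcd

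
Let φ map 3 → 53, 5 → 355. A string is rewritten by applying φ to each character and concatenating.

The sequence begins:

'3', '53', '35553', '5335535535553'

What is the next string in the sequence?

3555353355355533553555335535535553

Replace each of the 13 characters of 5335535535553 in place — 355 53 53 355 355 53 355 355 53 355 355 355 53 — and concatenate.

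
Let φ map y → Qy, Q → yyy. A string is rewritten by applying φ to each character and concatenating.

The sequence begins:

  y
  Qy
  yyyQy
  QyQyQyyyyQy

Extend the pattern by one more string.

yyyQyyyyQyyyyQyQyQyQyyyyQy

Apply φ to QyQyQyyyyQy symbol by symbol: Q→yyy, y→Qy, Q→yyy, y→Qy, Q→yyy, y→Qy, y→Qy, y→Qy, y→Qy, Q→yyy, y→Qy; joined: yyy Qy yyy Qy yyy Qy Qy Qy Qy yyy Qy.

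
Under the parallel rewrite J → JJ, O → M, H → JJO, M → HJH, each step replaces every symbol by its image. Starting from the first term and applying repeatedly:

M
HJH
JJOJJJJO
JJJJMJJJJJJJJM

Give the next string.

Applying the rule to each of the 14 symbols of JJJJMJJJJJJJJM gives the pieces JJ JJ JJ JJ HJH JJ JJ JJ JJ JJ JJ JJ JJ HJH, which concatenate to the answer.

JJJJJJJJHJHJJJJJJJJJJJJJJJJHJH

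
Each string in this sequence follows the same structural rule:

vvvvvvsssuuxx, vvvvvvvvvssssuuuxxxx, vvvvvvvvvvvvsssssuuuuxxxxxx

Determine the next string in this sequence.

Each string has the form v^{3n+3} s^{n+2} u^{n+1} x^{2n} (n = 1, 2, …).
Setting n = 4 gives 15, 6, 5, 8 characters in each block.

vvvvvvvvvvvvvvvssssssuuuuuxxxxxxxx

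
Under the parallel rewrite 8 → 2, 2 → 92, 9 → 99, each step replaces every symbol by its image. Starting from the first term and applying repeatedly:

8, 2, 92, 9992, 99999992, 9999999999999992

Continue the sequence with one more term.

φ(9999999999999992) expands symbol-by-symbol to 99 99 99 99 99 99 99 99 99 99 99 99 99 99 99 92; joining the 16 pieces gives the next term.

99999999999999999999999999999992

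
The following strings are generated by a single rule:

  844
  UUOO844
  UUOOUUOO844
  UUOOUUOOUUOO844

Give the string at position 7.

Every step adds UUOO at the front: s(k+1) = UUOO·s(k).
From UUOOUUOOUUOO844, 3 further steps: UUOOUUOOUUOO844 → UUOOUUOOUUOOUUOO844 → UUOOUUOOUUOOUUOOUUOO844 → (answer).

UUOOUUOOUUOOUUOOUUOOUUOO844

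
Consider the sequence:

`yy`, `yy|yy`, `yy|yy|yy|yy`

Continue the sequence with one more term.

Every step duplicates the string with '|' between the halves.
Doubling yy|yy|yy|yy with '|' between the halves:

yy|yy|yy|yy|yy|yy|yy|yy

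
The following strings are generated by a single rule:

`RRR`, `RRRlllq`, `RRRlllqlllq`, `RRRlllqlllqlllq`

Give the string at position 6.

RRRlllqlllqlllqlllqlllq

Every step adds lllq to the end: s(k+1) = s(k)·lllq.
From RRRlllqlllqlllq, 2 further steps: RRRlllqlllqlllq → RRRlllqlllqlllqlllq → (answer).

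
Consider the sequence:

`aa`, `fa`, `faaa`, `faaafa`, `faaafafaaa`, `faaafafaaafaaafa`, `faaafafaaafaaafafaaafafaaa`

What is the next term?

From term 3 onward, concatenate the last term with the second-to-last: fa·aa = faaa, faaa·fa = faaafa, …
So term 8 is faaafafaaafaaafafaaafafaaa·faaafafaaafaaafa.

faaafafaaafaaafafaaafafaaafaaafafaaafaaafa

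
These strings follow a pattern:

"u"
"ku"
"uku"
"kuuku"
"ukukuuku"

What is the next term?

This is a Fibonacci-style word recurrence s(k) = s(k−2)·s(k−1): e.g. u·ku = uku.
Continuing: kuuku · ukukuuku gives term 6.

kuukuukukuuku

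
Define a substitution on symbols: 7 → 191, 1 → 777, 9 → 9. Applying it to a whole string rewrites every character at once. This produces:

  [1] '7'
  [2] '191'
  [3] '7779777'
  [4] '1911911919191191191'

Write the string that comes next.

Rewriting the 19 symbols of 1911911919191191191 one by one yields 777 9 777 777 9 777 777 9 777 9 777 9 777 777 9 777 777 9 777; concatenated:

7779777777977777797779777977777797777779777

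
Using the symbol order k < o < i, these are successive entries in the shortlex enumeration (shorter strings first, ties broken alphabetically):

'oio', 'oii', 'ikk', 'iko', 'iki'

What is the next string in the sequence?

iok

The successor of iki increments the rightmost position that isn't already i and resets every position after it to k.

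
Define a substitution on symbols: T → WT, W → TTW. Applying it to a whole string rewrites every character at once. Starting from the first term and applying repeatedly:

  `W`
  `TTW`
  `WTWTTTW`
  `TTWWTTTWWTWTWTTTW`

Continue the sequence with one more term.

WTWTTTWTTWWTWTWTTTWTTWWTTTWWTTTWWTWTWTTTW

Applying the rule to each of the 17 symbols of TTWWTTTWWTWTWTTTW gives the pieces WT WT TTW TTW WT WT WT TTW TTW WT TTW WT TTW WT WT WT TTW, which concatenate to the answer.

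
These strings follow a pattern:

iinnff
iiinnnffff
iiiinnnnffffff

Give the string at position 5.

iiiiiinnnnnnffffffffff

Each string has the form i^{n+1} n^{n+1} f^{2n} (n = 1, 2, …).
For term 5, n = 5, so the run lengths are 6, 6, 10.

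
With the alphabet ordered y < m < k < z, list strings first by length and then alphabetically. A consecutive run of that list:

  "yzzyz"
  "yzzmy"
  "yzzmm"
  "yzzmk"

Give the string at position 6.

yzzky

Advancing 2 positions from yzzmk through yzzmk → yzzmz reaches term 6.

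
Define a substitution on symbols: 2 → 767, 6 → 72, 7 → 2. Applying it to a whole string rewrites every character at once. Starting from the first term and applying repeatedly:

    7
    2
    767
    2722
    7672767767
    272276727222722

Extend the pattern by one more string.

7672767767272276727677677672767767

Replace each of the 15 characters of 272276727222722 in place — 767 2 767 767 2 72 2 767 2 767 767 767 2 767 767 — and concatenate.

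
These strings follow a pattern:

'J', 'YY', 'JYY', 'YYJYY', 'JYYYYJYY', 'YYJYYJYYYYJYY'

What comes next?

JYYYYJYYYYJYYJYYYYJYY

This is a Fibonacci-style word recurrence s(k) = s(k−2)·s(k−1): e.g. J·YY = JYY.
The next term joins JYYYYJYY and YYJYYJYYYYJYY.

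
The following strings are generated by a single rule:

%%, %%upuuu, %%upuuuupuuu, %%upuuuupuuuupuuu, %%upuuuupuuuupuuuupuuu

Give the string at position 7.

%%upuuuupuuuupuuuupuuuupuuuupuuu

Each term is the previous one with upuuu appended.
From %%upuuuupuuuupuuuupuuu, 2 further steps: %%upuuuupuuuupuuuupuuu → %%upuuuupuuuupuuuupuuuupuuu → (answer).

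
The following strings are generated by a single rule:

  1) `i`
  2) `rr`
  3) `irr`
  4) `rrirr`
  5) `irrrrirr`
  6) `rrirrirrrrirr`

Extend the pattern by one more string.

irrrrirrrrirrirrrrirr

From term 3 onward, concatenate the second-to-last term with the last: i·rr = irr, rr·irr = rrirr, …
The next term joins irrrrirr and rrirrirrrrirr.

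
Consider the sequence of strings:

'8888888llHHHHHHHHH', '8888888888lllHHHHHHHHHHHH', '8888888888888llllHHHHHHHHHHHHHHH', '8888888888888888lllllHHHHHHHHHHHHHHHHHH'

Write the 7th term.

Each string has the form 8^{3n+1} l^{n} H^{3n+3}, where the shown terms are n = 2, 3, 4, 5.
For term 7, n = 8, so the run lengths are 25, 8, 27.

8888888888888888888888888llllllllHHHHHHHHHHHHHHHHHHHHHHHHHHH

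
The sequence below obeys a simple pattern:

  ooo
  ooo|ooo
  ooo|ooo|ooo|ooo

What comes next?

Every step duplicates the string with '|' between the halves.
So the next term is two copies of ooo|ooo|ooo|ooo with '|' between the halves.

ooo|ooo|ooo|ooo|ooo|ooo|ooo|ooo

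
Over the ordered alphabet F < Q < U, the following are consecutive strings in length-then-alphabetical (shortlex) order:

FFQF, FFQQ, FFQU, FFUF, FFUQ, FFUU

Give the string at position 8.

FQFQ

Stepping forward 2 times from FFUU: FFUU → FQFF, then the target.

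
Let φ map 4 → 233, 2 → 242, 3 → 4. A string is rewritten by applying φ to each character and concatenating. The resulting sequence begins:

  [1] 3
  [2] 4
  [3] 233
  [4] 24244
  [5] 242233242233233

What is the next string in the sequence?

242233242242442422332422424424244

Replace each of the 15 characters of 242233242233233 in place — 242 233 242 242 4 4 242 233 242 242 4 4 242 4 4 — and concatenate.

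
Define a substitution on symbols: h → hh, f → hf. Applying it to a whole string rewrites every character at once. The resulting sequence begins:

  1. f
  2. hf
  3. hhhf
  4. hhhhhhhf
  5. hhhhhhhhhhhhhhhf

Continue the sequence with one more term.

φ(hhhhhhhhhhhhhhhf) expands symbol-by-symbol to hh hh hh hh hh hh hh hh hh hh hh hh hh hh hh hf; joining the 16 pieces gives the next term.

hhhhhhhhhhhhhhhhhhhhhhhhhhhhhhhf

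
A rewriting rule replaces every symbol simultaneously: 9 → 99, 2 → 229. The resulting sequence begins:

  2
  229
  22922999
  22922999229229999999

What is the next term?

Applying the rule to each of the 20 symbols of 22922999229229999999 gives the pieces 229 229 99 229 229 99 99 99 229 229 99 229 229 99 99 99 99 99 99 99, which concatenate to the answer.

229229992292299999992292299922922999999999999999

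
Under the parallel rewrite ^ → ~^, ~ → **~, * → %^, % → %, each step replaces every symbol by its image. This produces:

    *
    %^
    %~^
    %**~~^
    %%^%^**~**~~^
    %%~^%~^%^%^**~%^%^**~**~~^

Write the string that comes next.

Rewriting the 26 symbols of %%~^%~^%^%^**~%^%^**~**~~^ one by one yields % % **~ ~^ % **~ ~^ % ~^ % ~^ %^ %^ **~ % ~^ % ~^ %^ %^ **~ %^ %^ **~ **~ ~^; concatenated:

%%**~~^%**~~^%~^%~^%^%^**~%~^%~^%^%^**~%^%^**~**~~^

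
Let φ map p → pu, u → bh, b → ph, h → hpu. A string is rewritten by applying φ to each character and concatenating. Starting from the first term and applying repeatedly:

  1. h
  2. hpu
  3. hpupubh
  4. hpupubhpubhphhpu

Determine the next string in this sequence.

Rewriting the 16 symbols of hpupubhpubhphhpu one by one yields hpu pu bh pu bh ph hpu pu bh ph hpu pu hpu hpu pu bh; concatenated:

hpupubhpubhphhpupubhphhpupuhpuhpupubh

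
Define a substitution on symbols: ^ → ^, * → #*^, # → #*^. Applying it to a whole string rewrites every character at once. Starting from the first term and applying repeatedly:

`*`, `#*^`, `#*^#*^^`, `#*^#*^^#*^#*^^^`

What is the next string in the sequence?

Applying the rule to each of the 15 symbols of #*^#*^^#*^#*^^^ gives the pieces #*^ #*^ ^ #*^ #*^ ^ ^ #*^ #*^ ^ #*^ #*^ ^ ^ ^, which concatenate to the answer.

#*^#*^^#*^#*^^^#*^#*^^#*^#*^^^^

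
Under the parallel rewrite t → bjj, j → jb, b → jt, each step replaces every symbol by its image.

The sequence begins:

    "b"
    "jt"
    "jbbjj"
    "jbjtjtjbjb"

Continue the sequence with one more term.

jbjtjbbjjjbbjjjbjtjbjt

Apply φ to jbjtjtjbjb symbol by symbol: j→jb, b→jt, j→jb, t→bjj, j→jb, t→bjj, j→jb, b→jt, j→jb, b→jt; joined: jb jt jb bjj jb bjj jb jt jb jt.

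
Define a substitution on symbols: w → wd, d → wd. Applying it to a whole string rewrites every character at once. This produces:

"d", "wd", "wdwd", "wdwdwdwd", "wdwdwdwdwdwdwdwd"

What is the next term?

Rewriting the 16 symbols of wdwdwdwdwdwdwdwd one by one yields wd wd wd wd wd wd wd wd wd wd wd wd wd wd wd wd; concatenated:

wdwdwdwdwdwdwdwdwdwdwdwdwdwdwdwd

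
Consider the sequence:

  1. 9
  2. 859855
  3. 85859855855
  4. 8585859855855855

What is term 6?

Every step adds 85 to the front and 855 to the end of the previous string.
From 8585859855855855, 2 further steps: 8585859855855855 → 858585859855855855855 → (answer).

85858585859855855855855855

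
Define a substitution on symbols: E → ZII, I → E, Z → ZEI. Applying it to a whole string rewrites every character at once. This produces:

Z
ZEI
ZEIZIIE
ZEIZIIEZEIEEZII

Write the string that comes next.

Applying the rule to each of the 15 symbols of ZEIZIIEZEIEEZII gives the pieces ZEI ZII E ZEI E E ZII ZEI ZII E ZII ZII ZEI E E, which concatenate to the answer.

ZEIZIIEZEIEEZIIZEIZIIEZIIZIIZEIEE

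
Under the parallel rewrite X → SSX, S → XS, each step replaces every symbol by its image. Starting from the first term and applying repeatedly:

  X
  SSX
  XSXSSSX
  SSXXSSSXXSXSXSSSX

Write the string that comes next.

XSXSSSXSSXXSXSXSSSXSSXXSSSXXSSSXXSXSXSSSX

φ(SSXXSSSXXSXSXSSSX) expands symbol-by-symbol to XS XS SSX SSX XS XS XS SSX SSX XS SSX XS SSX XS XS XS SSX; joining the 17 pieces gives the next term.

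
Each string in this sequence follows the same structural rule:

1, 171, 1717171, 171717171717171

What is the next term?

Each string is two copies of the previous one joined by '7'.
One more doubling of 171717171717171 gives the answer.

1717171717171717171717171717171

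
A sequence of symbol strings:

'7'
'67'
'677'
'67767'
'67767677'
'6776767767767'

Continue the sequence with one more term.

677676776776767767677

From term 3 onward, concatenate the last term with the second-to-last: 67·7 = 677, 677·67 = 67767, …
Continuing: 6776767767767 · 67767677 gives term 7.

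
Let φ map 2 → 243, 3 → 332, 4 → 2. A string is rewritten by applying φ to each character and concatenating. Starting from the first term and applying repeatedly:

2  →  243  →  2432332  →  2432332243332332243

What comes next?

Replace each of the 19 characters of 2432332243332332243 in place — 243 2 332 243 332 332 243 243 2 332 332 332 243 332 332 243 243 2 332 — and concatenate.

243233224333233224324323323323322433323322432432332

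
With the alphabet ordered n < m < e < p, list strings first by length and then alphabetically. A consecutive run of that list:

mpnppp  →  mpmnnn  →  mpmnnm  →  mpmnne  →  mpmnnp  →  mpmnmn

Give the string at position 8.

mpmnme

Stepping forward 2 times from mpmnmn: mpmnmn → mpmnmm, then the target.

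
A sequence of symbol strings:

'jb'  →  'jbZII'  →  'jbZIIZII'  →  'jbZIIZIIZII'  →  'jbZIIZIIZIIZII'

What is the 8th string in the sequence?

jbZIIZIIZIIZIIZIIZIIZII

The strings grow by a fixed suffix ZII each time.
From jbZIIZIIZIIZII, 3 further steps: jbZIIZIIZIIZII → jbZIIZIIZIIZIIZII → jbZIIZIIZIIZIIZIIZII → (answer).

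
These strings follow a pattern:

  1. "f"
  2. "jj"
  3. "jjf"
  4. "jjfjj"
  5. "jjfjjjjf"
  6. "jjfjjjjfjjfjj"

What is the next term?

jjfjjjjfjjfjjjjfjjjjf

Each term (from the third on) is the previous term followed by the one before it: term 3 = jj·f = jjf.
Continuing: jjfjjjjfjjfjj · jjfjjjjf gives term 7.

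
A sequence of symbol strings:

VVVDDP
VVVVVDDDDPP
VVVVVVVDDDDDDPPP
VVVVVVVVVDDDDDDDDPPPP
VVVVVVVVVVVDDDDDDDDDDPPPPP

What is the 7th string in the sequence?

The n-th term is 2n+1 V's then 2n D's then n P's (n = 1, 2, …).
At n = 7 the blocks have lengths 15, 14, 7.

VVVVVVVVVVVVVVVDDDDDDDDDDDDDDPPPPPPP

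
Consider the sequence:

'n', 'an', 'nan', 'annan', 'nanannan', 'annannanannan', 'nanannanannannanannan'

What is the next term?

Each term (from the third on) is the two preceding terms concatenated in order: term 3 = n·an = nan.
The next term joins annannanannan and nanannanannannanannan.

annannanannannanannanannannanannan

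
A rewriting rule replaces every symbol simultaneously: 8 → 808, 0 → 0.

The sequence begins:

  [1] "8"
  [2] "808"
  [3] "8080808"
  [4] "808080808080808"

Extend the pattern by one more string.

Rewriting the 15 symbols of 808080808080808 one by one yields 808 0 808 0 808 0 808 0 808 0 808 0 808 0 808; concatenated:

8080808080808080808080808080808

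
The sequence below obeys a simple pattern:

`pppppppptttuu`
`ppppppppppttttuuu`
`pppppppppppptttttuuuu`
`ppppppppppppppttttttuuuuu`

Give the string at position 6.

ppppppppppppppppppttttttttuuuuuuu

Term n consists of 2n+2 p's, followed by n t's, followed by n-1 u's, where the shown terms are n = 3, 4, 5, 6.
Setting n = 8 gives 18, 8, 7 characters in each block.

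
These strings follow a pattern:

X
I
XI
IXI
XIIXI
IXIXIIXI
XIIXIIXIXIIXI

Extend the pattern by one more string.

This is a Fibonacci-style word recurrence s(k) = s(k−2)·s(k−1): e.g. X·I = XI.
Continuing: IXIXIIXI · XIIXIIXIXIIXI gives term 8.

IXIXIIXIXIIXIIXIXIIXI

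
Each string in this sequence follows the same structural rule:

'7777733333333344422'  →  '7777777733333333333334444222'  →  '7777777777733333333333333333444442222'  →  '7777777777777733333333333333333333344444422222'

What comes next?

7777777777777777733333333333333333333333334444444222222

Each string has the form 7^{3n-1} 3^{4n+1} 4^{n+1} 2^{n}, where the shown terms are n = 2, 3, 4, 5.
For the next term, n = 6, so the run lengths are 17, 25, 7, 6.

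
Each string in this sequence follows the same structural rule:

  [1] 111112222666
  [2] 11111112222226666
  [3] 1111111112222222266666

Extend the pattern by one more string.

The n-th term is 2n+1 1's then 2n 2's then n+1 6's, where the shown terms are n = 2, 3, 4.
For the next term, n = 5, so the run lengths are 11, 10, 6.

111111111112222222222666666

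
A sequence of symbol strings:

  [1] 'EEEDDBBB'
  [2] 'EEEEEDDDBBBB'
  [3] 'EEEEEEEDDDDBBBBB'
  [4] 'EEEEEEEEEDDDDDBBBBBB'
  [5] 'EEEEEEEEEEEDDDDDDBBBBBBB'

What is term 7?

EEEEEEEEEEEEEEEDDDDDDDDBBBBBBBBB

Each string has the form E^{2n+1} D^{n+1} B^{n+2} (n = 1, 2, …).
At n = 7 the blocks have lengths 15, 8, 9.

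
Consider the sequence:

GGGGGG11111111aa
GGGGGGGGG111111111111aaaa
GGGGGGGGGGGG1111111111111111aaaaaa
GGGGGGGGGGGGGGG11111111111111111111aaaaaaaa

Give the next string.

GGGGGGGGGGGGGGGGGG111111111111111111111111aaaaaaaaaa

The n-th term is 3n G's then 4n 1's then 2n-2 a's, where the shown terms are n = 2, 3, 4, 5.
Setting n = 6 gives 18, 24, 10 characters in each block.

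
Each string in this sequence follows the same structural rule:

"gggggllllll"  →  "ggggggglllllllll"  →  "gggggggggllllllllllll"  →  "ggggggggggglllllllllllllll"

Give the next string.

gggggggggggggllllllllllllllllll

Each string has the form g^{2n+1} l^{3n}, where the shown terms are n = 2, 3, 4, 5.
For the next term, n = 6, so the run lengths are 13, 18.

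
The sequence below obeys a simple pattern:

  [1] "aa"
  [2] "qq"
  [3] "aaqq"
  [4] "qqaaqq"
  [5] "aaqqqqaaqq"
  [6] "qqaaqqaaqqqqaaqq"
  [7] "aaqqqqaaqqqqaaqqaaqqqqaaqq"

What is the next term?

Each term (from the third on) is the two preceding terms concatenated in order: term 3 = aa·qq = aaqq.
The next term joins qqaaqqaaqqqqaaqq and aaqqqqaaqqqqaaqqaaqqqqaaqq.

qqaaqqaaqqqqaaqqaaqqqqaaqqqqaaqqaaqqqqaaqq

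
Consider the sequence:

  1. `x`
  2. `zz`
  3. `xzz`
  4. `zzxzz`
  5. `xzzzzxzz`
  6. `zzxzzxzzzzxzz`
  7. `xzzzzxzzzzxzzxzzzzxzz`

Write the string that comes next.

zzxzzxzzzzxzzxzzzzxzzzzxzzxzzzzxzz

This is a Fibonacci-style word recurrence s(k) = s(k−2)·s(k−1): e.g. x·zz = xzz.
Continuing: zzxzzxzzzzxzz · xzzzzxzzzzxzzxzzzzxzz gives term 8.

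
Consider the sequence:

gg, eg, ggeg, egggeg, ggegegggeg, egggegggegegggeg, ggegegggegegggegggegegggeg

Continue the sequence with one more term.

egggegggegegggegggegegggegegggegggegegggeg

Each term (from the third on) is the two preceding terms concatenated in order: term 3 = gg·eg = ggeg.
The next term joins egggegggegegggeg and ggegegggegegggegggegegggeg.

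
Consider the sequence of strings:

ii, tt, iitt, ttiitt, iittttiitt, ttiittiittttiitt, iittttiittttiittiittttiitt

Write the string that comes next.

ttiittiittttiittiittttiittttiittiittttiitt

Each term (from the third on) is the two preceding terms concatenated in order: term 3 = ii·tt = iitt.
Continuing: ttiittiittttiitt · iittttiittttiittiittttiitt gives term 8.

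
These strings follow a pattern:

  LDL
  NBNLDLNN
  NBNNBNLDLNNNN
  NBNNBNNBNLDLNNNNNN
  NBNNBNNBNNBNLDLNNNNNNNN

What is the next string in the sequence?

NBNNBNNBNNBNNBNLDLNNNNNNNNNN

Every step adds NBN to the front and NN to the end of the previous string.
One more step from NBNNBNNBNNBNLDLNNNNNNNN gives the answer.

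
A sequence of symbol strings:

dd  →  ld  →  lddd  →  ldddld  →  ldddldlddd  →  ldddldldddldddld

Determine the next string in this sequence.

From term 3 onward, concatenate the last term with the second-to-last: ld·dd = lddd, lddd·ld = ldddld, …
The next term joins ldddldldddldddld and ldddldlddd.

ldddldldddldddldldddldlddd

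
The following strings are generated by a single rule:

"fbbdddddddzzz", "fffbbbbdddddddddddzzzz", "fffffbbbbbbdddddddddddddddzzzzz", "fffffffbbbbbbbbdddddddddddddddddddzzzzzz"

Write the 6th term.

Reading off run lengths: f runs 1, 3, 5, 7; b runs 2, 4, 6, 8; d runs 7, 11, 15, 19; z runs 3, 4, 5, 6 — each is linear in n (n = 1, 2, …).
For term 6, n = 6, so the run lengths are 11, 12, 27, 8.

fffffffffffbbbbbbbbbbbbdddddddddddddddddddddddddddzzzzzzzz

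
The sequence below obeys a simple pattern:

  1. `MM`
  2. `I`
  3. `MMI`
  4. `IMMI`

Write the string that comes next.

MMIIMMI

This is a Fibonacci-style word recurrence s(k) = s(k−2)·s(k−1): e.g. MM·I = MMI.
The next term joins MMI and IMMI.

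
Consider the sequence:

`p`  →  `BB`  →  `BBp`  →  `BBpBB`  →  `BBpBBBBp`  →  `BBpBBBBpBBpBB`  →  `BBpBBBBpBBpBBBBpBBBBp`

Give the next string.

BBpBBBBpBBpBBBBpBBBBpBBpBBBBpBBpBB

This is a Fibonacci-style word recurrence s(k) = s(k−1)·s(k−2): e.g. BB·p = BBp.
So term 8 is BBpBBBBpBBpBBBBpBBBBp·BBpBBBBpBBpBB.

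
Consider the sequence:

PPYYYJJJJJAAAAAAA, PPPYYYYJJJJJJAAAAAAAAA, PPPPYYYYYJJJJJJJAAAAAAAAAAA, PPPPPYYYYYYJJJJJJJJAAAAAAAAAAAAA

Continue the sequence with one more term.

PPPPPPYYYYYYYJJJJJJJJJAAAAAAAAAAAAAAA

Each string has the form P^{n-1} Y^{n} J^{n+2} A^{2n+1}, where the shown terms are n = 3, 4, 5, 6.
For the next term, n = 7, so the run lengths are 6, 7, 9, 15.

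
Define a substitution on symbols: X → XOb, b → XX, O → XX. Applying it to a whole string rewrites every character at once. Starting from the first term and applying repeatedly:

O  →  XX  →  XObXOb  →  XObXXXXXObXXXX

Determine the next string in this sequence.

XObXXXXXObXObXObXObXObXXXXXObXObXObXOb

Replace each of the 14 characters of XObXXXXXObXXXX in place — XOb XX XX XOb XOb XOb XOb XOb XX XX XOb XOb XOb XOb — and concatenate.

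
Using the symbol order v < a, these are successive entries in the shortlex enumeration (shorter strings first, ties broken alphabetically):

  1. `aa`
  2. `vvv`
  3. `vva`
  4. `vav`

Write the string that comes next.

The successor of vav increments the rightmost position that isn't already a and resets every position after it to v.

vaa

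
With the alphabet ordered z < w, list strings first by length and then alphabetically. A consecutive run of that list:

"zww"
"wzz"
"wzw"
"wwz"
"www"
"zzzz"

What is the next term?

zzzw

Find the rightmost character of zzzz below w, bump it to the next letter, and reset everything to its right to z.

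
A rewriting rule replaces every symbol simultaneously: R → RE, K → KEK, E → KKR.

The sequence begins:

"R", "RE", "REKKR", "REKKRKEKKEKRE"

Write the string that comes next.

Rewriting the 13 symbols of REKKRKEKKEKRE one by one yields RE KKR KEK KEK RE KEK KKR KEK KEK KKR KEK RE KKR; concatenated:

REKKRKEKKEKREKEKKKRKEKKEKKKRKEKREKKR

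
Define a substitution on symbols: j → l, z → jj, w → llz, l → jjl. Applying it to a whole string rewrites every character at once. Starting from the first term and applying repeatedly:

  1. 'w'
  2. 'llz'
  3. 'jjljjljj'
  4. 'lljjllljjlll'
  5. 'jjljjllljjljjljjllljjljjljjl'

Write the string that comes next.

Rewriting the 28 symbols of jjljjllljjljjljjllljjljjljjl one by one yields l l jjl l l jjl jjl jjl l l jjl l l jjl l l jjl jjl jjl l l jjl l l jjl l l jjl; concatenated:

lljjllljjljjljjllljjllljjllljjljjljjllljjllljjllljjl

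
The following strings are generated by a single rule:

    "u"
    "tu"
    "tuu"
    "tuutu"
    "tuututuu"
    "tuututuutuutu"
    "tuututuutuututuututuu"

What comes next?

From term 3 onward, concatenate the last term with the second-to-last: tu·u = tuu, tuu·tu = tuutu, …
So term 8 is tuututuutuututuututuu·tuututuutuutu.

tuututuutuututuututuutuututuutuutu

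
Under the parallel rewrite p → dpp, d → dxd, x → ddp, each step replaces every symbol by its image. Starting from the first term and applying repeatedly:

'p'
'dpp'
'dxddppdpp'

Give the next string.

dxdddpdxddxddppdppdxddppdpp

Apply φ to dxddppdpp symbol by symbol: d→dxd, x→ddp, d→dxd, d→dxd, p→dpp, p→dpp, d→dxd, p→dpp, p→dpp; joined: dxd ddp dxd dxd dpp dpp dxd dpp dpp.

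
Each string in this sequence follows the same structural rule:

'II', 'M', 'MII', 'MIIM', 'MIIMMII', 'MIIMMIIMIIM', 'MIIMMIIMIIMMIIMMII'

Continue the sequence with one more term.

MIIMMIIMIIMMIIMMIIMIIMMIIMIIM

This is a Fibonacci-style word recurrence s(k) = s(k−1)·s(k−2): e.g. M·II = MII.
The next term joins MIIMMIIMIIMMIIMMII and MIIMMIIMIIM.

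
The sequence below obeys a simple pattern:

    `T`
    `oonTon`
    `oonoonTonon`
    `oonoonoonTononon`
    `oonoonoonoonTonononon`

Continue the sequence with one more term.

oonoonoonoonoonTononononon

Every step adds oon to the front and on to the end of the previous string.
One more step from oonoonoonoonTonononon gives the answer.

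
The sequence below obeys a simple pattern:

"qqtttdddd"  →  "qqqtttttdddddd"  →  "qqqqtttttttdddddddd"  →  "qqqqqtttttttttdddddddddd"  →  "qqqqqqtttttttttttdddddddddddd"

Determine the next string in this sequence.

qqqqqqqtttttttttttttdddddddddddddd

The n-th term is n q's then 2n-1 t's then 2n d's, where the shown terms are n = 2, 3, 4, 5, 6.
At n = 7 the blocks have lengths 7, 13, 14.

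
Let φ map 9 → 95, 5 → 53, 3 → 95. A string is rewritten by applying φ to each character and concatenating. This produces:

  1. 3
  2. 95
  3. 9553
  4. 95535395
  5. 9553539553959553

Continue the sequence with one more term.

95535395539595535395955395535395

φ(9553539553959553) expands symbol-by-symbol to 95 53 53 95 53 95 95 53 53 95 95 53 95 53 53 95; joining the 16 pieces gives the next term.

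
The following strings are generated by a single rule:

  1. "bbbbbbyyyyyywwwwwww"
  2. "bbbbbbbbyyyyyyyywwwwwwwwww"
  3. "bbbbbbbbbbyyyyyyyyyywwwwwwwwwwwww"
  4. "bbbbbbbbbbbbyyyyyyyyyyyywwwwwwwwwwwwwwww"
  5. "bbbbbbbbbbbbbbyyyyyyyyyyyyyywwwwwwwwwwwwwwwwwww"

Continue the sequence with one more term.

bbbbbbbbbbbbbbbbyyyyyyyyyyyyyyyywwwwwwwwwwwwwwwwwwwwww

Reading off run lengths: b runs 6, 8, 10, 12, 14; y runs 6, 8, 10, 12, 14; w runs 7, 10, 13, 16, 19 — each is linear in n, where the shown terms are n = 3, 4, 5, 6, 7.
At n = 8 the blocks have lengths 16, 16, 22.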